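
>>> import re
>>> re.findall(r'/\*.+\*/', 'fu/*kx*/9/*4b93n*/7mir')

['/*kx*/9/*4b93n*/']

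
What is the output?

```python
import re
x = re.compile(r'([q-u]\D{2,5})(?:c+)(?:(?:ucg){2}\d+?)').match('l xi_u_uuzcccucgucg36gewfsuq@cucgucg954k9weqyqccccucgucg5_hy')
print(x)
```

The pattern matches a character in [q-u], then 2 to 5 of a non-digit (captured); then one or more of a literal 'c' (non-capturing group); then the literal 'ucg' repeated 2 times, then one or more of a digit (lazy) (non-capturing group).
With `match`, the pattern is implicitly anchored at the beginning.
Here the string doesn't start with a match, so the call returns None.

None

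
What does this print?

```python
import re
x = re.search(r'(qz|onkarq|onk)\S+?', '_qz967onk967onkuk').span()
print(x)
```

The match spans [1:4] → 'qz9'.

(1, 4)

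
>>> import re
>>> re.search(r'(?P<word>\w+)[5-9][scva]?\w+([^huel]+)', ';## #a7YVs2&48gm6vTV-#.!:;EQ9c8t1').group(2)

'&48gm6vTV-#.!:;EQ9c8t1'

The match spans [5:33] → 'a7YVs2&48gm6vTV-#.!:;EQ9c8t1'.
Captured: group 1 = 'a', group 2 = '&48gm6vTV-#.!:;EQ9c8t1'.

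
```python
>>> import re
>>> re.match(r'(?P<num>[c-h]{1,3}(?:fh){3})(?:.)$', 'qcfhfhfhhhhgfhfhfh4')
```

None

`re.match` only tries the pattern at the start of the string.
Here the pattern fails at index 0, so the call returns None.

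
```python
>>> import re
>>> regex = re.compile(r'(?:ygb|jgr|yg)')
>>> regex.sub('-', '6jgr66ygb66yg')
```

'6-66-66-'

`|` is ordered: at each position the engine commits to the first alternative that works.
Each match is replaced by '-'.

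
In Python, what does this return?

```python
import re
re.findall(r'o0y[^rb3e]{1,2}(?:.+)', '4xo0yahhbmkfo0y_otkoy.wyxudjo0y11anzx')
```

['o0yahhbmkfo0y_otkoy.wyxudjo0y11anzx']

This matches the literal 'o0y', then 1 to 2 of any character except [rb3e]; then one or more of any character (non-capturing group).
Walking the string: at [2:37] → 'o0yahhbmkfo0y_otkoy.wyxudjo0y11anzx'.
`findall` yields the raw match text (1 of them) because the pattern has no groups.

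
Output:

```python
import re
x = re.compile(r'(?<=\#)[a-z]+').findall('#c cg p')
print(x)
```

The `(?=…)`/`(?<=…)` assertion just peeks at neighbouring text; it doesn't advance the match position.
Scanning left to right: at [1:2] → 'c'.
`findall` yields the raw match text (1 of them) because the pattern has no groups.

['c']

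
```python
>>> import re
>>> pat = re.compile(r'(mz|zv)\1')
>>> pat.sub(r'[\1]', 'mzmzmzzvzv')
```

A backreference is literal: `\1` must see the identical characters the first group matched.
Matches: at [0:4] → 'mzmz'; at [6:10] → 'zvzv'.
The replacement refers to a captured group, so each match is rewritten using its own captured text.

'[mz]mz[zv]'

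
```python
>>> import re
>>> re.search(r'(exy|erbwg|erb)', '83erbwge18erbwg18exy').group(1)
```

'erbwg'

The regex engine tests alternatives in the order written; an earlier branch that matches wins even if a later one would match more.
Unlike `match`, `search` isn't anchored — it looks for the pattern anywhere in the string.
The match spans [2:7] → 'erbwg'.
Captured: group 1 = 'erbwg'.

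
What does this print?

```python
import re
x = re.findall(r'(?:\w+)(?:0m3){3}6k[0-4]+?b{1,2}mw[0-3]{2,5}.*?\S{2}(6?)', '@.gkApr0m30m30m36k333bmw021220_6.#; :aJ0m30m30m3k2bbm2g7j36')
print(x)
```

['6']

Pattern: one or more of a word character (non-capturing group); then the literal '0m3' repeated 3 times, then the literal '6k'; then one or more of a character in [0-4] (lazy), then 1 to 2 of a literal 'b', then the literal 'mw'; then 2 to 5 of a character in [0-3], then zero or more of any character (lazy), then exactly 2 of a non-whitespace character; then optionally a literal '6' (captured).
A `+?`/`*?`/`{m,n}?` starts at its minimum and grows only as far as needed for what follows to match.
Walking the string: at [2:32] match 'gkApr0m30m30m36k333bmw021220_6', group 1 = '6'.
Because there's exactly one group, `findall` drops the full match and keeps group 1 from the one hit.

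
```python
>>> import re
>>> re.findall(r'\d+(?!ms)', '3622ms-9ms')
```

['362']

Because the assertion is negative and zero-width, positions next to the forbidden text are skipped.
Matches: at [0:3] → '362'.
Since nothing is captured, `findall` lists the 1 matched substring directly.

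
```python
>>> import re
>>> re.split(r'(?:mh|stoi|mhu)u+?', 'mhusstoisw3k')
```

['', 'sstoisw3k']

Matches to split on: at [0:3] → 'mhu'.
Splitting on the pattern gives 2 pieces.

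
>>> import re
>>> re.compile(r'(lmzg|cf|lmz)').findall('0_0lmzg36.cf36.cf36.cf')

['lmzg', 'cf', 'cf', 'cf']

The regex engine tests alternatives in the order written; an earlier branch that matches wins even if a later one would match more.
Walking the string: at [3:7] match 'lmzg', group 1 = 'lmzg'; at [10:12] match 'cf', group 1 = 'cf'; at [15:17] match 'cf', group 1 = 'cf'; at [20:22] match 'cf', group 1 = 'cf'.
`findall` collects group 1 from each match (4 total).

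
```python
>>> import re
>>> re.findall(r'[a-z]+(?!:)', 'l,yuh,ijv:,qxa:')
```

A negative assertion filters positions out without eating any characters.
Scanning left to right: at [0:1] → 'l'; at [2:5] → 'yuh'; at [6:8] → 'ij'; at [11:13] → 'qx'.
`findall` yields the raw match text (4 of them) because the pattern has no groups.

['l', 'yuh', 'ij', 'qx']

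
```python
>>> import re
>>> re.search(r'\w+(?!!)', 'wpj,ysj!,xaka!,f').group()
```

'wpj'

Because the assertion is negative and zero-width, positions next to the forbidden text are skipped.
`re.search` tries every starting position until one works.
The match spans [0:3] → 'wpj'.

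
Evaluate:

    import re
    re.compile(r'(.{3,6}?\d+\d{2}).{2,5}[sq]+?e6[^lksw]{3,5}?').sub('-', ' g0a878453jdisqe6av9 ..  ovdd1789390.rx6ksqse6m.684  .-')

'- ..-84  .-'

Pattern: 3 to 6 of any character (lazy), then one or more of a digit, then exactly 2 of a digit (captured); then 2 to 5 of any character; then one or more of one of [sq] (lazy); then the literal 'e6', then 3 to 5 of any character except [lksw] (lazy).
Because the quantifier is non-greedy, it stops expanding at the earliest point where the rest of the pattern can succeed.
Matches: at [0:20] → ' g0a878453jdisqe6av9'; at [23:49] → '  ovdd1789390.rx6ksqse6m.6'.
`sub` substitutes '-' at each match site.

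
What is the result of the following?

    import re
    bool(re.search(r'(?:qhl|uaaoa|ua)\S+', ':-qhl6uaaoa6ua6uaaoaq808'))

The match spans [2:24] → 'qhl6uaaoa6ua6uaaoaq808'.

True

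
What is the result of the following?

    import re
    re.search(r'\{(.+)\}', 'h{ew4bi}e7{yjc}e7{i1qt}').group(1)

`re.search` tries every starting position until one works.
The match spans [1:23] → '{ew4bi}e7{yjc}e7{i1qt}'.
Captured: group 1 = 'ew4bi}e7{yjc}e7{i1qt'.

'ew4bi}e7{yjc}e7{i1qt'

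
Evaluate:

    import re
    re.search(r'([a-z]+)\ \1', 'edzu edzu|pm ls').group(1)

The backreference `\1` re-matches whatever the first group consumed, character for character.
`re.search` scans for the first position where the pattern succeeds.
The match spans [0:9] → 'edzu edzu'.
Captured: group 1 = 'edzu'.

'edzu'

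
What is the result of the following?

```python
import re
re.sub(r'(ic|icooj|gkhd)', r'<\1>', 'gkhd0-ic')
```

The replacement refers to a captured group, so each match is rewritten using its own captured text.

'<gkhd>0-<ic>'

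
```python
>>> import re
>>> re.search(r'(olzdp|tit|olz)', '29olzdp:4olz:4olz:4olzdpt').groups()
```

('olzdp',)

The regex engine tests alternatives in the order written; an earlier branch that matches wins even if a later one would match more.
`re.search` scans for the first position where the pattern succeeds.
The match spans [2:7] → 'olzdp'.
Captured: group 1 = 'olzdp'.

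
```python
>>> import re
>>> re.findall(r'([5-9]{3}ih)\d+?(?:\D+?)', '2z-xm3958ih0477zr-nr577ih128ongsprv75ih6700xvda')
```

['958ih', '577ih']

Pattern: exactly 3 of a character in [5-9], then the literal 'ih' (captured); then one or more of a digit (lazy); then one or more of a non-digit (lazy) (non-capturing group).
Walking the string: at [6:16] match '958ih0477z', group 1 = '958ih'; at [20:29] match '577ih128o', group 1 = '577ih'.
`findall` collects group 1 from each match (2 total).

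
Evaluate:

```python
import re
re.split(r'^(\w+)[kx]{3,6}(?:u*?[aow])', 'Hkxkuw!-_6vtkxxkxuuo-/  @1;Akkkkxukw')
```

['', 'H', '!-_6vtkxxkxuuo-/  @1;Akkkkxukw']

With a capturing group present, the delimiter's captured portion is kept in the result list.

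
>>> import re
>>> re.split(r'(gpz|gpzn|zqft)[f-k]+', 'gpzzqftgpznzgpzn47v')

['gpz', 'zqft', 'pznzgpzn47v']

Matches to split on: at [3:8] → 'zqftg'.
The group in the pattern means `split` returns the separators' captures alongside the pieces.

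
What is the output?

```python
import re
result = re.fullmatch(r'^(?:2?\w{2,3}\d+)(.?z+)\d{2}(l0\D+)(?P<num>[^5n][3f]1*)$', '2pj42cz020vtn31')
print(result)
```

None

For `fullmatch`, every character of the input must be accounted for by the pattern.
Here the pattern can't cover the whole string, so the call returns None.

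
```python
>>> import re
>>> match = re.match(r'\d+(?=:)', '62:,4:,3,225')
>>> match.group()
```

'62'

Because the assertion is zero-width, the text it checks is not consumed and won't appear in the result.
`re.match` won't scan ahead — the pattern has to work from the very first character.
The match spans [0:2] → '62'.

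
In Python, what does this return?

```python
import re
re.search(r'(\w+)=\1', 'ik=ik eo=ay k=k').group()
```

'ik=ik'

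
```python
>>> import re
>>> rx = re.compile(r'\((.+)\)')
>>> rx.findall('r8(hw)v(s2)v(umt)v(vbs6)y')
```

Matches: at [2:24] match '(hw)v(s2)v(umt)v(vbs6)', group 1 = 'hw)v(s2)v(umt)v(vbs6'.
`findall` collects group 1 from the one match (1 total).

['hw)v(s2)v(umt)v(vbs6']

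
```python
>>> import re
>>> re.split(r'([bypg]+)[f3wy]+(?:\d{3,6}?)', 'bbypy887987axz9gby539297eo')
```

['', 'bbyp', '987axz9', 'gb', '297eo']

With the lazy modifier that quantifier settles for the fewest repetitions that let the rest of the pattern succeed (the atoms after it are unaffected and can still be greedy).
With a capturing group present, the delimiter's captured portion is kept in the result list.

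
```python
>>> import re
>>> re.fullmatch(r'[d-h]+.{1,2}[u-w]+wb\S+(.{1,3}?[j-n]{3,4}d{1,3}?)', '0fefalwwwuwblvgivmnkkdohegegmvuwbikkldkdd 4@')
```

None

The pattern matches one or more of a character in [d-h], then 1 to 2 of any character, then one or more of a character in [u-w]; then the literal 'wb', then one or more of a non-whitespace character; then 1 to 3 of any character (lazy), then 3 to 4 of a character in [j-n], then 1 to 3 of a literal 'd' (lazy) (captured).
`re.fullmatch` is like wrapping the pattern in `^…$` (in single-line mode).
Here the pattern can't cover the whole string, so the call returns None.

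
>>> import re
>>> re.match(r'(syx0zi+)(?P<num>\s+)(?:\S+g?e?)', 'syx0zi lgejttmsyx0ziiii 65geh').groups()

('syx0zi', ' ')

The match spans [0:23] → 'syx0zi lgejttmsyx0ziiii'.
Captured: group 1 = 'syx0zi', group 2 = ' '.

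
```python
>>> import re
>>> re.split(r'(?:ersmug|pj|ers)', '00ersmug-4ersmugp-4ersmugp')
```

['00', '-4', 'p-4', 'p']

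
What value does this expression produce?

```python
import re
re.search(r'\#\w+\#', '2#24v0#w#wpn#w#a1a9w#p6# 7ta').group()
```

'#24v0#'

`re.search` tries every starting position until one works.
The match spans [1:7] → '#24v0#'.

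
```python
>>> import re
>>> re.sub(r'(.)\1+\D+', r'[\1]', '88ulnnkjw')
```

'[8]'

A backreference is literal: `\1` must see the identical characters the first group matched.
Matches: at [0:9] → '88ulnnkjw'.
The replacement refers to a captured group, so each match is rewritten using its own captured text.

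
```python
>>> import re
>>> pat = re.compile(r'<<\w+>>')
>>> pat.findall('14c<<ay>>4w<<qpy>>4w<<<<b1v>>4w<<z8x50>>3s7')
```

['<<ay>>', '<<qpy>>', '<<b1v>>', '<<z8x50>>']

Walking the string: at [3:9] → '<<ay>>'; at [11:18] → '<<qpy>>'; at [22:29] → '<<b1v>>'; at [31:40] → '<<z8x50>>'.
`findall` yields the raw match text (4 of them) because the pattern has no groups.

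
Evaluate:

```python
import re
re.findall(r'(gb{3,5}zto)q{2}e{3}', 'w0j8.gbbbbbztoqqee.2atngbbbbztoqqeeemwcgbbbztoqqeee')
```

['gbbbbzto', 'gbbbzto']

Pattern: the literal 'g', then 3 to 5 of a literal 'b', then the literal 'zto' (captured); then exactly 2 of a literal 'q', then exactly 3 of the literal 'e'.
Scanning left to right: at [23:36] match 'gbbbbztoqqeee', group 1 = 'gbbbbzto'; at [39:51] match 'gbbbztoqqeee', group 1 = 'gbbbzto'.
`findall` collects group 1 from each match (2 total).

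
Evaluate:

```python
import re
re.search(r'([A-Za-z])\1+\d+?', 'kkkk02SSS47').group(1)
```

`\1` has to match the exact text group 1 already captured.
`search` walks the string left to right and returns the first match it finds.
The match spans [0:5] → 'kkkk0'.
Captured: group 1 = 'k'.

'k'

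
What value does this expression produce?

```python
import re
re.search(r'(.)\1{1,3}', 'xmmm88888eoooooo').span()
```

(1, 4)

`\1` has to match the exact text group 1 already captured.
The match spans [1:4] → 'mmm'.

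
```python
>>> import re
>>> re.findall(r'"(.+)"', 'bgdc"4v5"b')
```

['4v5']

Walking the string: at [4:9] match '"4v5"', group 1 = '4v5'.
Because there's exactly one group, `findall` drops the full match and keeps group 1 from the one hit.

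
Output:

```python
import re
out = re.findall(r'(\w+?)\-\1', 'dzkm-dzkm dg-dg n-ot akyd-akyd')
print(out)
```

['dzkm', 'dg', 'akyd']

`\1` has to match the exact text group 1 already captured.
`findall` collects group 1 from each match (3 total).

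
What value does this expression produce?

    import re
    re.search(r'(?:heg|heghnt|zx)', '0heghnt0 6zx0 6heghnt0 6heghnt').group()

'heg'

Branches in `(...|...)` are attempted left-to-right; the first branch that allows the whole pattern to succeed is taken.
The match spans [1:4] → 'heg'.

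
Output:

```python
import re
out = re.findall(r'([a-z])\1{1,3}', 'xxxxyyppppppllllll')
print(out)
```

`\1` is not a pattern — it's the concrete string captured by group 1, re-applied verbatim.
Walking the string: at [0:4] match 'xxxx', group 1 = 'x'; at [4:6] match 'yy', group 1 = 'y'; at [6:10] match 'pppp', group 1 = 'p'; at [10:12] match 'pp', group 1 = 'p'; at [12:16] match 'llll', group 1 = 'l'; ….
One capturing group, so `findall` returns just the captured substring from each match — 6 in all.

['x', 'y', 'p', 'p', 'l', 'l']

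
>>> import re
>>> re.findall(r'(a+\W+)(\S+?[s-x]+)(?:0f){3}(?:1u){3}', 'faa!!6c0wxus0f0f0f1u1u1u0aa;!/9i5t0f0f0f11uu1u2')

[('aa!!', '6c0wxus')]

Pattern: one or more of a literal 'a', then one or more of a non-word character (captured); then one or more of a non-whitespace character (lazy), then one or more of a character in [s-x] (captured); then the literal '0f' repeated 3 times, then the literal '1u' repeated 3 times.
Multiple groups make `findall` return tuples — one 2-tuple for the one match.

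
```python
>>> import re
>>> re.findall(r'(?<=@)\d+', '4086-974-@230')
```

The lookaround is zero-width — it requires the adjacent text to match without consuming it, so the asserted text isn't part of the match.
Matches: at [10:13] → '230'.
With no groups in the pattern, `findall` gives back each whole match — 1 here.

['230']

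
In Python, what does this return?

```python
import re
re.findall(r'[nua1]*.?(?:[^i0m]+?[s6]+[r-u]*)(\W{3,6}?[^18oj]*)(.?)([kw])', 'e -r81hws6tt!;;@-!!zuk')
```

[('!;;@-!!zu', '', 'k')]

This matches zero or more of one of [nua1], then optionally any character; then one or more of any character except [i0m] (lazy), then one or more of one of [s6], then zero or more of a character in [r-u] (non-capturing group); then 3 to 6 of a non-word character (lazy), then zero or more of any character except [18oj] (captured); then optionally any character (captured); then one of [kw] (captured).
Walking the string: at [0:22] match 'e -r81hws6tt!;;@-!!zuk', groups = ('!;;@-!!zu', '', 'k').
With 3 capturing groups, `findall` returns a 3-tuple per match.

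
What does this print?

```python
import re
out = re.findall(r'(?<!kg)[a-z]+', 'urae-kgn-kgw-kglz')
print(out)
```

`(?!…)`/`(?<!…)` only lets a position through if the neighbouring text does NOT match; no characters are consumed.
Scanning left to right: at [0:4] → 'urae'; at [5:8] → 'kgn'; at [9:12] → 'kgw'; at [13:17] → 'kglz'.
With no groups in the pattern, `findall` gives back each whole match — 4 here.

['urae', 'kgn', 'kgw', 'kglz']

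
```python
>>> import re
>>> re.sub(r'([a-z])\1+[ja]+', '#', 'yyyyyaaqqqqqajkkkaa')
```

After group 1 captures some text, `\1` only succeeds where that same text appears again.
Matches: at [0:7] → 'yyyyyaa'; at [7:14] → 'qqqqqaj'; at [14:19] → 'kkkaa'.
`sub` substitutes '#' at each match site.

'###'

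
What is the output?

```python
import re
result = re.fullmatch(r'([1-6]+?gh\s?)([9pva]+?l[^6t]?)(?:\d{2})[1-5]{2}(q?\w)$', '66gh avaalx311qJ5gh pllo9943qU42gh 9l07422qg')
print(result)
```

None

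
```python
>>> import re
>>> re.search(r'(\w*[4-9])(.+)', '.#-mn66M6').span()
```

The match spans [3:9] → 'mn66M6'.

(3, 9)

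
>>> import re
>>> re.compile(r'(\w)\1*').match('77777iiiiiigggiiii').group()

'77777'

`re.match` won't scan ahead — the pattern has to work from the very first character.
The match spans [0:5] → '77777'.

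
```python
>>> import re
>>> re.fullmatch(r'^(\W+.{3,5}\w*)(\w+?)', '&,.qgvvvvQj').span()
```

(0, 11)

`re.fullmatch` requires the pattern to consume the entire string.
The match spans [0:11] → '&,.qgvvvvQj'.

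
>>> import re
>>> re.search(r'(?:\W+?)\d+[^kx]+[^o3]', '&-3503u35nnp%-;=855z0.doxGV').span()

The pattern matches one or more of a non-word character (lazy) (non-capturing group); then one or more of a digit, then one or more of any character except [kx], then any character except [o3].
`re.search` tries every starting position until one works.
The match spans [0:25] → '&-3503u35nnp%-;=855z0.dox'.

(0, 25)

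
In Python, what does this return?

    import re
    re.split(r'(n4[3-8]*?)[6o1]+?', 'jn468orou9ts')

['j', 'n4', '8orou9ts']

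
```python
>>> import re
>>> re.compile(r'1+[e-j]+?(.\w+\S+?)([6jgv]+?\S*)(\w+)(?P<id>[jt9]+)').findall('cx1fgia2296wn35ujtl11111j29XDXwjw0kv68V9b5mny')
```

Multiple groups make `findall` return tuples — one 4-tuple for the one match.

[('gia2296wn35ujtl11111j29XDXwjw0kv', '68', 'V', '9')]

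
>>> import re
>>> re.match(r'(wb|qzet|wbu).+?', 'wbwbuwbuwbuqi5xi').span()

(0, 3)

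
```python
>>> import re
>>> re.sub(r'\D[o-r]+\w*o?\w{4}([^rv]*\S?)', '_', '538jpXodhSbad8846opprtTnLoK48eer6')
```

Pattern: a non-digit, then one or more of a character in [o-r]; then zero or more of a word character, then optionally the literal 'o', then exactly 4 of a word character; then zero or more of any character except [rv], then optionally a non-whitespace character (captured).
`sub` substitutes '_' at each match site.

'538_'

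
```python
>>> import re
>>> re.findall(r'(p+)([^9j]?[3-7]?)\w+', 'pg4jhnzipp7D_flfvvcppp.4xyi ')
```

[('p', 'g4')]

This matches one or more of a literal 'p' (captured); then optionally any character except [9j], then optionally a character in [3-7] (captured); then one or more of a word character.
Scanning left to right: at [0:22] match 'pg4jhnzipp7D_flfvvcppp', groups = ('p', 'g4').
2 groups means the one result is a tuple of 2 captured strings — 1 here.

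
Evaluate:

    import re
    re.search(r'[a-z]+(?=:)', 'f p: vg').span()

(2, 3)

Lookahead/lookbehind check context without consuming it, so the matched span excludes the asserted characters.
`re.search` scans for the first position where the pattern succeeds.
The match spans [2:3] → 'p'.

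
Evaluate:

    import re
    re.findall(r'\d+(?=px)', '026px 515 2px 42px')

['026', '2', '42']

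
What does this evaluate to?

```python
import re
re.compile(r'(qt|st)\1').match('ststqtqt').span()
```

(0, 4)

With `match`, the pattern is implicitly anchored at the beginning.
The match spans [0:4] → 'stst'.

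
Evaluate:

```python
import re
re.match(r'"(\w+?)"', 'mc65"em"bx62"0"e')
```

With `match`, the pattern is implicitly anchored at the beginning.
Here the pattern fails at index 0, so the call returns None.

None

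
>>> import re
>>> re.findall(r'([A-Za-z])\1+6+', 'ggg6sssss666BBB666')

After group 1 captures some text, `\1` only succeeds where that same text appears again.
Scanning left to right: at [0:4] match 'ggg6', group 1 = 'g'; at [4:12] match 'sssss666', group 1 = 's'; at [12:18] match 'BBB666', group 1 = 'B'.
With a single group, `findall` returns only what that group captured — 3 items.

['g', 's', 'B']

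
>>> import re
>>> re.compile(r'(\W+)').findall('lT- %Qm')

['- %']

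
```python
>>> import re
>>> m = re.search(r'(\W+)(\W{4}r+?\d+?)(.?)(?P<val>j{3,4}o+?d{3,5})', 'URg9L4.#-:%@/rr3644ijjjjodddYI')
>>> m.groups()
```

('.#-', ':%@/rr3644', 'i', 'jjjjoddd')

The pattern matches one or more of a non-word character (captured); then exactly 4 of a non-word character, then one or more of a literal 'r' (lazy), then one or more of a digit (lazy) (captured); then optionally any character (captured); then 3 to 4 of the literal 'j', then one or more of the literal 'o' (lazy), then 3 to 5 of the literal 'd' (captured as 'val').
Unlike `match`, `search` isn't anchored — it looks for the pattern anywhere in the string.
The match spans [6:28] → '.#-:%@/rr3644ijjjjoddd'.
Captured: group 1 = '.#-', group 2 = ':%@/rr3644', group 3 = 'i', group 4 = 'jjjjoddd'.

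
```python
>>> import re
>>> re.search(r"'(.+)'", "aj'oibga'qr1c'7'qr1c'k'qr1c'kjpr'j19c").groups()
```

("oibga'qr1c'7'qr1c'k'qr1c'kjpr",)

The match spans [2:33] → "'oibga'qr1c'7'qr1c'k'qr1c'kjpr'".
Captured: group 1 = "oibga'qr1c'7'qr1c'k'qr1c'kjpr".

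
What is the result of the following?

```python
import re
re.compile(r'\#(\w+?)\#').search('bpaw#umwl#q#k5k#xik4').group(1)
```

Unlike `match`, `search` isn't anchored — it looks for the pattern anywhere in the string.
The match spans [4:10] → '#umwl#'.
Captured: group 1 = 'umwl'.

'umwl'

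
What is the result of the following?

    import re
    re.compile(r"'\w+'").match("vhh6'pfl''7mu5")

None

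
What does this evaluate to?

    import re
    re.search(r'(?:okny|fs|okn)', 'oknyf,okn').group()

'okny'

Branches in `(...|...)` are attempted left-to-right; the first branch that allows the whole pattern to succeed is taken.
`search` walks the string left to right and returns the first match it finds.
The match spans [0:4] → 'okny'.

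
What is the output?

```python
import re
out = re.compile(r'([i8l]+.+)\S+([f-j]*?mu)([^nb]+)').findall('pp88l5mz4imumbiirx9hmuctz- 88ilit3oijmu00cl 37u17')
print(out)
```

[('88l5mz4imumbiirx9hmuctz- 88ilit3oi', 'mu', '00cl 37u17')]

Pattern: one or more of one of [i8l], then one or more of any character (captured); then one or more of a non-whitespace character; then zero or more of a character in [f-j] (lazy), then the literal 'mu' (captured); then one or more of any character except [nb] (captured).
Matches: at [2:49] match '88l5mz4imumbiirx9hmuctz- 88ilit3oijmu00cl 37u17', groups = ('88l5mz4imumbiirx9hmuctz- 88ilit3oi', 'mu', '00cl 37u17').
With 3 capturing groups, `findall` returns a 3-tuple per match.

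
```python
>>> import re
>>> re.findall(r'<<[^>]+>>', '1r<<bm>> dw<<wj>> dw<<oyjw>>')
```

['<<bm>>', '<<wj>>', '<<oyjw>>']

Scanning left to right: at [2:8] → '<<bm>>'; at [11:17] → '<<wj>>'; at [20:28] → '<<oyjw>>'.
Since nothing is captured, `findall` lists the 3 matched substrings directly.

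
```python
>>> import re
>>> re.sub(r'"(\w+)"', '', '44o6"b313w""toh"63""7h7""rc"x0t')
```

'44o663"x0t'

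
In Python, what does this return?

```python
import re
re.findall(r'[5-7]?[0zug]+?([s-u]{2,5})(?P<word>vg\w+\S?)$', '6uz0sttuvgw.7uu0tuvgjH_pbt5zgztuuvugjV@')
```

[('tu', 'vgjH_pbt5zgztuuvugjV@')]

This matches optionally a character in [5-7], then one or more of one of [0zug] (lazy); then 2 to 5 of a character in [s-u] (captured); then the literal 'vg', then one or more of a word character, then optionally a non-whitespace character (captured as 'word'); then anchored at the end.
Walking the string: at [12:39] match '7uu0tuvgjH_pbt5zgztuuvugjV@', groups = ('tu', 'vgjH_pbt5zgztuuvugjV@').
With 2 capturing groups, `findall` returns a 2-tuple per match.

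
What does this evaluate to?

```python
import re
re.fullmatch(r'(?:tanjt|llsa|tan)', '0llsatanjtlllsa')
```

`re.fullmatch` requires the pattern to consume the entire string.
Here the string isn't matched end-to-end, so the call returns None.

None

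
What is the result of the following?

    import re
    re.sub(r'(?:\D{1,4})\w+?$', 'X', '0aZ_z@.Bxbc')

'0aZX'

`sub` substitutes 'X' at each match site.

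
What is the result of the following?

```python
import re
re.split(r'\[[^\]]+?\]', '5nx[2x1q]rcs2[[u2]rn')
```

['5nx', 'rcs2', 'rn']

Matches to split on: at [3:9] → '[2x1q]'; at [13:18] → '[[u2]'.
Splitting on the pattern gives 3 pieces.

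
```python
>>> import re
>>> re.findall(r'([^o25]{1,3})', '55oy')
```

This matches 1 to 3 of any character except [o25] (captured).
Scanning left to right: at [3:4] match 'y', group 1 = 'y'.
Because there's exactly one group, `findall` drops the full match and keeps group 1 from the one hit.

['y']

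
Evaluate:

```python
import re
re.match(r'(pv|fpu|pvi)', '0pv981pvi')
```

`re.match` only tries the pattern at the start of the string.
Here the string doesn't start with a match, so the call returns None.

None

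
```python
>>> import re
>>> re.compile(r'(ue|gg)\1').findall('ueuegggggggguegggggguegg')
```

['ue', 'gg', 'gg', 'gg']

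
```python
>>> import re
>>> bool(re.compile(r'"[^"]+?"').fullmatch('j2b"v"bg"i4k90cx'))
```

`re.fullmatch` is like wrapping the pattern in `^…$` (in single-line mode).
Here the pattern can't cover the whole string, so the call returns None, and `bool(None)` is False.

False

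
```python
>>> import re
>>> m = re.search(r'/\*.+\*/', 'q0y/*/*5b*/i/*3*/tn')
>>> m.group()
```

'/*/*5b*/i/*3*/'

`re.search` scans for the first position where the pattern succeeds.
The match spans [3:17] → '/*/*5b*/i/*3*/'.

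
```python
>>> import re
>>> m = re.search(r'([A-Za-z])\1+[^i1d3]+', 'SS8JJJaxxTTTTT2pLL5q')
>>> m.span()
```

(0, 20)

The backreference `\1` re-matches whatever the first group consumed, character for character.
The match spans [0:20] → 'SS8JJJaxxTTTTT2pLL5q'.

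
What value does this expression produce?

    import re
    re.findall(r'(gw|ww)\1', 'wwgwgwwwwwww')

['gw', 'ww']

`\1` has to match the exact text group 1 already captured.
With a single group, `findall` returns only what that group captured — 2 items.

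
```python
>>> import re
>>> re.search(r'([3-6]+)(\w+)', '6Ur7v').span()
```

The match spans [0:5] → '6Ur7v'.

(0, 5)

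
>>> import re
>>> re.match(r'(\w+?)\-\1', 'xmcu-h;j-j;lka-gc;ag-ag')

None

`re.match` only tries the pattern at the start of the string.
Here position 0 doesn't satisfy it, so the call returns None.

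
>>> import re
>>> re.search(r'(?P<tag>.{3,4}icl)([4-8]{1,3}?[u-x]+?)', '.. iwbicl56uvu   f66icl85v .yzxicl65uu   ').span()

(2, 12)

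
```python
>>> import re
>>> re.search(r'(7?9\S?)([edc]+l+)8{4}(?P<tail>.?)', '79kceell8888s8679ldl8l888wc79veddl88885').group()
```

'79kceell8888s'

The match spans [0:13] → '79kceell8888s'.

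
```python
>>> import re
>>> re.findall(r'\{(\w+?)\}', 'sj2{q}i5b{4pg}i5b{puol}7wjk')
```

Scanning left to right: at [3:6] match '{q}', group 1 = 'q'; at [9:14] match '{4pg}', group 1 = '4pg'; at [17:23] match '{puol}', group 1 = 'puol'.
`findall` collects group 1 from each match (3 total).

['q', '4pg', 'puol']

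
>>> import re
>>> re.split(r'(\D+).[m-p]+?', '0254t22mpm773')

The group in the pattern means `split` returns the separators' captures alongside the pieces.

['0254t22', 'm', '773']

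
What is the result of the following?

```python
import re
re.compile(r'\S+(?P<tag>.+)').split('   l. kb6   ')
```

This matches one or more of a non-whitespace character; then one or more of any character (captured as 'tag').
Matches to split on: at [3:12] → 'l. kb6   '.
The group in the pattern means `split` returns the separators' captures alongside the pieces.

['   ', ' kb6   ', '']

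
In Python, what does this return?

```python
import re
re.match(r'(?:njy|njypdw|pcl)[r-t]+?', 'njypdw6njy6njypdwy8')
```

None

`re.match` only tries the pattern at the start of the string.
Here the pattern fails at index 0, so the call returns None.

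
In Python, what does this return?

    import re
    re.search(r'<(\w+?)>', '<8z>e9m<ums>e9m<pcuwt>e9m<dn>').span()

`search` walks the string left to right and returns the first match it finds.
The match spans [0:4] → '<8z>'.
Captured: group 1 = '8z'.

(0, 4)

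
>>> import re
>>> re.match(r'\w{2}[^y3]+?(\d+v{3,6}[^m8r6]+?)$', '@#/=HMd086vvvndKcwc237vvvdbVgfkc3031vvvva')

`match` is anchored at position 0; if the pattern doesn't fit there, it returns None.
Here position 0 doesn't satisfy it, so the call returns None.

None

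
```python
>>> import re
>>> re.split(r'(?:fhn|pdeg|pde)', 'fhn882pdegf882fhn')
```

The regex engine tests alternatives in the order written; an earlier branch that matches wins even if a later one would match more.
`split` removes every match and returns the 4 fragments in between.

['', '882', 'f882', '']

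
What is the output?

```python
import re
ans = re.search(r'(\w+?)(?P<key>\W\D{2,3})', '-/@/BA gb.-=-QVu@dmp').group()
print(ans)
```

Pattern: one or more of a word character (lazy) (captured); then a non-word character, then 2 to 3 of a non-digit (captured as 'key').
The match spans [4:10] → 'BA gb.'.

BA gb.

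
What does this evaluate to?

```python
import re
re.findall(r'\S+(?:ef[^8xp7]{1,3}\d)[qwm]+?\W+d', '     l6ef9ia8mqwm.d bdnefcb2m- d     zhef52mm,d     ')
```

['l6ef9ia8mqwm.d', 'bdnefcb2m- d', 'zhef52mm,d']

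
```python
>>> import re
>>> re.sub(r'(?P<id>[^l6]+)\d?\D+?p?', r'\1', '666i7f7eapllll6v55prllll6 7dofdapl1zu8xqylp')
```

'666i7f7eaplll6v55prlll6 7dofdap1zu8xqy'

This matches one or more of any character except [l6] (captured as 'id'); then optionally a digit, then one or more of a non-digit (lazy), then optionally the literal 'p'.
Matches: at [3:11] → 'i7f7eapl'; at [15:21] → 'v55prl'; at [25:34] → ' 7dofdapl'; at [34:43] → '1zu8xqylp'.
`\1` in the replacement pulls in group 1's text for each match.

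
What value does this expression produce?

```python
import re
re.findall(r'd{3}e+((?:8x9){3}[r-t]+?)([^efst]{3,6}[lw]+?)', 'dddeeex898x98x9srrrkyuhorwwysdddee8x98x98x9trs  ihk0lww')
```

[('8x98x98x9trs', '  ihk0l')]

Pattern: exactly 3 of a literal 'd', then one or more of the literal 'e'; then the literal '8x9' repeated 3 times, then one or more of a character in [r-t] (lazy) (captured); then 3 to 6 of any character except [efst], then one or more of one of [lw] (lazy) (captured).
Because the quantifier is non-greedy, it stops expanding at the earliest point where the rest of the pattern can succeed.
Walking the string: at [29:53] match 'dddee8x98x98x9trs  ihk0l', groups = ('8x98x98x9trs', '  ihk0l').
`findall` packs the 2 group values into a tuple for every match.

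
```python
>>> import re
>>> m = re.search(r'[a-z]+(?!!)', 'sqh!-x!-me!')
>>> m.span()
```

(0, 2)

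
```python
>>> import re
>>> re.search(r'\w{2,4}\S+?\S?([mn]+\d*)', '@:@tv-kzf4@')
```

None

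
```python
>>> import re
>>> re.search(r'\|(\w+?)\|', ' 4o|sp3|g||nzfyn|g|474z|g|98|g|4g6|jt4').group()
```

'|sp3|'

`re.search` tries every starting position until one works.
The match spans [3:8] → '|sp3|'.
Captured: group 1 = 'sp3'.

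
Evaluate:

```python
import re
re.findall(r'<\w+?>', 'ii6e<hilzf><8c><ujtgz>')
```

Matches: at [4:11] → '<hilzf>'; at [11:15] → '<8c>'; at [15:22] → '<ujtgz>'.
`findall` yields the raw match text (3 of them) because the pattern has no groups.

['<hilzf>', '<8c>', '<ujtgz>']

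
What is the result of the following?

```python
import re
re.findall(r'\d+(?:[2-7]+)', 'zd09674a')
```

['09674']

The pattern matches one or more of a digit; then one or more of a character in [2-7] (non-capturing group).
Matches: at [2:7] → '09674'.
`findall` yields the raw match text (1 of them) because the pattern has no groups.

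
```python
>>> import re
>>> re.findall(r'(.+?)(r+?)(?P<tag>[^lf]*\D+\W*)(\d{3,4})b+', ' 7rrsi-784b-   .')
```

[(' 7', 'r', 'rsi-', '784')]

The `?` after the quantifier makes it lazy — it takes as little as possible before letting the rest of the pattern try.
Multiple groups make `findall` return tuples — one 4-tuple for the one match.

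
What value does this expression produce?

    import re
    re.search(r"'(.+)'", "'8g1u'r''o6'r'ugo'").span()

(0, 18)

The match spans [0:18] → "'8g1u'r''o6'r'ugo'".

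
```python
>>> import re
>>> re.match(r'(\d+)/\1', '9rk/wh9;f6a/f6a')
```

`\1` has to match the exact text group 1 already captured.
With `match`, the pattern is implicitly anchored at the beginning.
Here the string doesn't start with a match, so the call returns None.

None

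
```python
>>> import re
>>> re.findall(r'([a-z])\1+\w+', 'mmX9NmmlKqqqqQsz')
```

`\1` is not a pattern — it's the concrete string captured by group 1, re-applied verbatim.
One capturing group, so `findall` returns just the captured substring from the one match — 1 in all.

['m']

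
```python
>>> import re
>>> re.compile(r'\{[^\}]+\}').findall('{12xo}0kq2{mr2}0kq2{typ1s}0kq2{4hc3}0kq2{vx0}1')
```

['{12xo}', '{mr2}', '{typ1s}', '{4hc3}', '{vx0}']

Since nothing is captured, `findall` lists the 5 matched substrings directly.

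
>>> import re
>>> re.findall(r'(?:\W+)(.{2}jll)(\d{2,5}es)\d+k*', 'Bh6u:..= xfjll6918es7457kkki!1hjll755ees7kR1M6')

The pattern matches one or more of a non-word character (non-capturing group); then exactly 2 of any character, then the literal 'jll' (captured); then 2 to 5 of a digit, then the literal 'es' (captured); then one or more of a digit, then zero or more of a literal 'k'.
Walking the string: at [4:27] match ':..= xfjll6918es7457kkk', groups = ('xfjll', '6918es').
Multiple groups make `findall` return tuples — one 2-tuple for the one match.

[('xfjll', '6918es')]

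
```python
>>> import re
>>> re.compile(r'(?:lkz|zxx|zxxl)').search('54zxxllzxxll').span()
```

(2, 5)

`|` is ordered: at each position the engine commits to the first alternative that works.
The match spans [2:5] → 'zxx'.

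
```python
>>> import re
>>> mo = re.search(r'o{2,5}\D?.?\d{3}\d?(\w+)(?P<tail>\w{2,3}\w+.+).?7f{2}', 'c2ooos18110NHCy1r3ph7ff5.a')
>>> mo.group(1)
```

'NHCy1'

The match spans [2:23] → 'ooos18110NHCy1r3ph7ff'.
Captured: group 1 = 'NHCy1', group 2 = 'r3ph'.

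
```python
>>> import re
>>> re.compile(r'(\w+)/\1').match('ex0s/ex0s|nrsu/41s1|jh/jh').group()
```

The backreference `\1` re-matches whatever the first group consumed, character for character.
`re.match` only tries the pattern at the start of the string.
The match spans [0:9] → 'ex0s/ex0s'.
Captured: group 1 = 'ex0s'.

'ex0s/ex0s'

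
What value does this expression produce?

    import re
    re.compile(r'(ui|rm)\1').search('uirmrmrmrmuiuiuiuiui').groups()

('rm',)

The match spans [2:6] → 'rmrm'.
Captured: group 1 = 'rm'.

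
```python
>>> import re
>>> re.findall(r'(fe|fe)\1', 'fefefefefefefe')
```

['fe', 'fe', 'fe']

`\1` is not a pattern — it's the concrete string captured by group 1, re-applied verbatim.
Scanning left to right: at [0:4] match 'fefe', group 1 = 'fe'; at [4:8] match 'fefe', group 1 = 'fe'; at [8:12] match 'fefe', group 1 = 'fe'.
One capturing group, so `findall` returns just the captured substring from each match — 3 in all.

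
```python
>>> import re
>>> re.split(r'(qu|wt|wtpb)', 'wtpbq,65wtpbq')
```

['', 'wt', 'pbq,65', 'wt', 'pbq']

Alternation isn't longest-match — the leftmost alternative that fits at this position is chosen.
The group in the pattern means `split` returns the separators' captures alongside the pieces.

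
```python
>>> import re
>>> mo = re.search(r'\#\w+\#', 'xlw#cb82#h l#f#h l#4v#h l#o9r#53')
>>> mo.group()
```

'#cb82#'

`re.search` tries every starting position until one works.
The match spans [3:9] → '#cb82#'.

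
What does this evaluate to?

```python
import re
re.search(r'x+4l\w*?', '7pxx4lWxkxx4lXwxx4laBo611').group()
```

A non-greedy quantifier consumes as few characters as it can — just enough that the remainder of the pattern still matches from where it stops; whatever follows it matches normally.
The match spans [2:6] → 'xx4l'.

'xx4l'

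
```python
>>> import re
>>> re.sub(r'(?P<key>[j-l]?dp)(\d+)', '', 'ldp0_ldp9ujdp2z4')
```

`sub` substitutes '' at each match site.

'_uz4'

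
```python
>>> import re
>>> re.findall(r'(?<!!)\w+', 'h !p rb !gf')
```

['h', 'rb', 'f']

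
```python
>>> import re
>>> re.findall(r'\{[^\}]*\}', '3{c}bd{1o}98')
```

Walking the string: at [1:4] → '{c}'; at [6:10] → '{1o}'.
`findall` yields the raw match text (2 of them) because the pattern has no groups.

['{c}', '{1o}']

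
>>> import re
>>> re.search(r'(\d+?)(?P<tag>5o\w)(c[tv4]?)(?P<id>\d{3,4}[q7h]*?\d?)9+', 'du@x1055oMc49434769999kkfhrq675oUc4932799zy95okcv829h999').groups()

('105', '5oM', 'c4', '943476')

The match spans [4:22] → '1055oMc49434769999'.
Captured: group 1 = '105', group 2 = '5oM', group 3 = 'c4', group 4 = '943476'.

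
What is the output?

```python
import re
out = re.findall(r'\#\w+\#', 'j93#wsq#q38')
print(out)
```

['#wsq#']

No capturing groups, so `findall` returns the 1 full match string.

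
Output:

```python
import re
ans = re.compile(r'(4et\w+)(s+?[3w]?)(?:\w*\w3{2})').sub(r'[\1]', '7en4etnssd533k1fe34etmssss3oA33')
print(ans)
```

The pattern matches the literal '4et', then one or more of a word character (captured); then one or more of a literal 's' (lazy), then optionally one of [3w] (captured); then zero or more of a word character, then a word character, then exactly 2 of the literal '3' (non-capturing group).
Matches: at [3:31] → '4etnssd533k1fe34etmssss3oA33'.
The replacement refers to a captured group, so each match is rewritten using its own captured text.

7en[4etnssd533k1fe34etmsss]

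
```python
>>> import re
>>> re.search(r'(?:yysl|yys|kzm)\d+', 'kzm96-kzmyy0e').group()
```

'kzm96'

The match spans [0:5] → 'kzm96'.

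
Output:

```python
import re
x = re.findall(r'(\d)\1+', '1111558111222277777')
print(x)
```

The backreference `\1` re-matches whatever the first group consumed, character for character.
Matches: at [0:4] match '1111', group 1 = '1'; at [4:6] match '55', group 1 = '5'; at [7:10] match '111', group 1 = '1'; at [10:14] match '2222', group 1 = '2'; at [14:19] match '77777', group 1 = '7'.
With a single group, `findall` returns only what that group captured — 5 items.

['1', '5', '1', '2', '7']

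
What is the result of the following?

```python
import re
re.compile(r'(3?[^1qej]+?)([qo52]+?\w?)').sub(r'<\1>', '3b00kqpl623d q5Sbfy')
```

'<3b00k><l6><d >Sbfy'

Pattern: optionally the literal '3', then one or more of any character except [1qej] (lazy) (captured); then one or more of one of [qo52] (lazy), then optionally a word character (captured).
Matches: at [0:7] → '3b00kqp'; at [7:11] → 'l623'; at [11:15] → 'd q5'.
Each match is replaced using the text its own group 1 captured.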